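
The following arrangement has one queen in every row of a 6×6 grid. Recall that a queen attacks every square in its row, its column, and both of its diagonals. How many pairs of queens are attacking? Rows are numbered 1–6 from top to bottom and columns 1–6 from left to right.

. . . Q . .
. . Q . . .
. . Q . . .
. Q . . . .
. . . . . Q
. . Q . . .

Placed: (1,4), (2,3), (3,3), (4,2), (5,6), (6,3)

6

Same column: (2,3)–(3,3) (column 3); (2,3)–(6,3) (column 3); (3,3)–(6,3) (column 3).
Same diagonal: (1,4)–(2,3) (|1−2| = |4−3| = 1); (2,3)–(5,6) (|2−5| = |3−6| = 3); (3,3)–(4,2) (|3−4| = |3−2| = 1).
Total attacking pairs: 6.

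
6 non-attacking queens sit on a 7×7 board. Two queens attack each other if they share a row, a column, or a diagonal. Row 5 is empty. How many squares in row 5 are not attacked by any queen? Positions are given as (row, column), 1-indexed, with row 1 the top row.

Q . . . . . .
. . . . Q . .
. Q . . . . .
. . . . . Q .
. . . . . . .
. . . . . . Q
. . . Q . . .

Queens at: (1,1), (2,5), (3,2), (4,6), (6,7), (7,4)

1

(1,1) attacks row 5 at column 1 and diagonals 5.
(2,5) attacks row 5 at column 5 and diagonals 2.
(3,2) attacks row 5 at column 2 and diagonals 4.
(4,6) attacks row 5 at column 6 and diagonals 5, 7.
(6,7) attacks row 5 at column 7 and diagonals 6.
(7,4) attacks row 5 at column 4 and diagonals 2, 6.
Attacked columns: {1, 2, 4, 5, 6, 7}. Safe: {3}.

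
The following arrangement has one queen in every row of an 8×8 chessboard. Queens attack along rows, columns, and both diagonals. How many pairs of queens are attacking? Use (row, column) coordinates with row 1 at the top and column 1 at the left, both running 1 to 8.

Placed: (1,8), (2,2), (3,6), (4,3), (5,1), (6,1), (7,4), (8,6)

Same column: (3,6)–(8,6) (column 6); (5,1)–(6,1) (column 1).
Same diagonal: (1,8)–(3,6) (|1−3| = |8−6| = 2); (4,3)–(6,1) (|4−6| = |3−1| = 2).
Total attacking pairs: 4.

4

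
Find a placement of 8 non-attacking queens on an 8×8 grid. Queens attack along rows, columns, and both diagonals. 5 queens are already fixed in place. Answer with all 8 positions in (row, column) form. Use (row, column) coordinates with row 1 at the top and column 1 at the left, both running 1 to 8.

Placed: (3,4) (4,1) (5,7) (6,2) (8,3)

(1,5) (2,8) (3,4) (4,1) (5,7) (6,2) (7,6) (8,3)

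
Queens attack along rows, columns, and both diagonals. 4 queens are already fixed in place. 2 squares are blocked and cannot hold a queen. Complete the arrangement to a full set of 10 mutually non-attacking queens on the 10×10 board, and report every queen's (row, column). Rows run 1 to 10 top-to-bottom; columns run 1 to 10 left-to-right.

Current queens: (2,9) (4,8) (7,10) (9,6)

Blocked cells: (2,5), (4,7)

Row 1: attacked by (2,9)→{8,9,10}; (4,8)→{5,8}; (7,10)→{4,10}; (9,6)→{6}. Safe: 1, 2, 3, 7. Place at column 3.
Row 3: attacked by (1,3)→{1,3,5}; (2,9)→{8,9,10}; (4,8)→{7,8,9}; (7,10)→{6,10}; (9,6)→{6}. Safe: 2, 4. Place at column 2.
Row 5: attacked by (1,3)→{3,7}; (2,9)→{6,9}; (3,2)→{2,4}; (4,8)→{7,8,9}; (7,10)→{8,10}; (9,6)→{2,6,10}. Safe: 1, 5. Place at column 5.
Row 6: attacked by (1,3)→{3,8}; (2,9)→{5,9}; (3,2)→{2,5}; (4,8)→{6,8,10}; (5,5)→{4,5,6}; (7,10)→{9,10}; (9,6)→{3,6,9}. Safe: 1, 7. Place at column 7.
Row 8: attacked by (1,3)→{3,10}; (2,9)→{3,9}; (3,2)→{2,7}; (4,8)→{4,8}; (5,5)→{2,5,8}; (6,7)→{5,7,9}; (7,10)→{9,10}; (9,6)→{5,6,7}. Safe: 1. Place at column 1.
Row 10: attacked by (1,3)→{3}; (2,9)→{1,9}; (3,2)→{2,9}; (4,8)→{2,8}; (5,5)→{5,10}; (6,7)→{3,7}; (7,10)→{7,10}; (8,1)→{1,3}; (9,6)→{5,6,7}. Safe: 4. Place at column 4.
Columns [3, 9, 2, 8, 5, 7, 10, 1, 6, 4], r−c [-2, -7, 1, -4, 0, -1, -3, 7, 3, 6], r+c [4, 11, 5, 12, 10, 13, 17, 9, 15, 14] are all distinct, so no two queens attack.

(1,3) (2,9) (3,2) (4,8) (5,5) (6,7) (7,10) (8,1) (9,6) (10,4)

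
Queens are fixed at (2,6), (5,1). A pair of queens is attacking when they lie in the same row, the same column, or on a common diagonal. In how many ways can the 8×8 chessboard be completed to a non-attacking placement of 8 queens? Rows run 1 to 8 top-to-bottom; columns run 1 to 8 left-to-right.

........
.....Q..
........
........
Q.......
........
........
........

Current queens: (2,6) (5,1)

Branch on row 1: col 2 → 1; col 3 → 1; col 4 → 1; col 8 → 0.
Sum: 1 + 1 + 1 + 0 = 3.

3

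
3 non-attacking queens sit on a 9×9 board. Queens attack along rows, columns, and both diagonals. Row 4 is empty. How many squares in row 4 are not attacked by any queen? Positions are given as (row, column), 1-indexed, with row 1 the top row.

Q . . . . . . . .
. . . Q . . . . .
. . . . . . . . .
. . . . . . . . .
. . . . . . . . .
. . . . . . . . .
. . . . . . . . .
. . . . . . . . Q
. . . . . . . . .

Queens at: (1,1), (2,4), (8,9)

(1,1) attacks row 4 at column 1 and diagonals 4.
(2,4) attacks row 4 at column 4 and diagonals 2, 6.
(8,9) attacks row 4 at column 9 and diagonals 5.
Attacked columns: {1, 2, 4, 5, 6, 9}. Safe: {3, 7, 8}.

3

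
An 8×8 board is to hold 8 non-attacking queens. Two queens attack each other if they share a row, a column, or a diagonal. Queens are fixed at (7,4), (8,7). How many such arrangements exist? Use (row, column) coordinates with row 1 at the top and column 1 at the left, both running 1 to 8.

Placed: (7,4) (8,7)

Branch on row 1: col 1 → 0; col 2 → 0; col 3 → 0; col 5 → 1; col 6 → 1; col 8 → 0.
Sum: 0 + 0 + 0 + 1 + 1 + 0 = 2.

2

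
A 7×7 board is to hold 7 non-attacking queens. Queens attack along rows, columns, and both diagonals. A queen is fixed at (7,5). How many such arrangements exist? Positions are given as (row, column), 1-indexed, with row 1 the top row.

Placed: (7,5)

Branch on row 1: col 1 → 1; col 2 → 1; col 3 → 2; col 4 → 1; col 6 → 0; col 7 → 1.
Sum: 1 + 1 + 2 + 1 + 0 + 1 = 6.

6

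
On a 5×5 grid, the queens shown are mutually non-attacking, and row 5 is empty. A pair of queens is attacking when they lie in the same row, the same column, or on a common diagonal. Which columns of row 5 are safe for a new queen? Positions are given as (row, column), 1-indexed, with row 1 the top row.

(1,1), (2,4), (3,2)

columns 3

(1,1) attacks row 5 at column 1 and diagonals 5.
(2,4) attacks row 5 at column 4 and diagonals 1.
(3,2) attacks row 5 at column 2 and diagonals 4.
Attacked columns: {1, 2, 4, 5}. Safe: {3}.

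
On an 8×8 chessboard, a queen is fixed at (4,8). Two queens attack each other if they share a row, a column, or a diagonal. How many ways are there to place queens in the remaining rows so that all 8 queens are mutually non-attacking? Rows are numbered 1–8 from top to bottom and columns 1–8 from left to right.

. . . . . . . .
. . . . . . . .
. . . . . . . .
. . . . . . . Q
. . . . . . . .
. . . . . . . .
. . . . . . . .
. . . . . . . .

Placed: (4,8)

Branch on row 1: col 1 → 1; col 2 → 2; col 3 → 4; col 4 → 5; col 6 → 4; col 7 → 2.
Sum: 1 + 2 + 4 + 5 + 4 + 2 = 18.

18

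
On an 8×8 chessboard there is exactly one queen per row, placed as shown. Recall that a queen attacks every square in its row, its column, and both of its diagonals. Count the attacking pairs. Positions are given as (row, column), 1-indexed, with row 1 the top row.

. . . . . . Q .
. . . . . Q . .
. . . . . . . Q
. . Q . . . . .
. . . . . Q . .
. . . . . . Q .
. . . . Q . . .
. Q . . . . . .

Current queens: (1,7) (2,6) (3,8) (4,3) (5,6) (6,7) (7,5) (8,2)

5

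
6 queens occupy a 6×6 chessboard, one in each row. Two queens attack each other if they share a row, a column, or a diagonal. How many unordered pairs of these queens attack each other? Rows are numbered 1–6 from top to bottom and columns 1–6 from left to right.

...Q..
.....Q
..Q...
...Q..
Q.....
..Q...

Same column: (1,4)–(4,4) (column 4); (3,3)–(6,3) (column 3).
Same diagonal: (2,6)–(4,4) (|2−4| = |6−4| = 2); (3,3)–(4,4) (|3−4| = |3−4| = 1); (3,3)–(5,1) (|3−5| = |3−1| = 2).
Total attacking pairs: 5.

5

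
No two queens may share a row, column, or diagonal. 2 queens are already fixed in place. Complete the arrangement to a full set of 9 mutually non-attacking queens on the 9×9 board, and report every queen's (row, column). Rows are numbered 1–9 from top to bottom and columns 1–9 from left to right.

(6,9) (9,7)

(1,1) (2,8) (3,5) (4,3) (5,6) (6,9) (7,2) (8,4) (9,7)

Row 1: attacked by (6,9)→{4,9}; (9,7)→{7}. Safe: 1, 2, 3, 5, 6, 8. Place at column 1.
Row 2: attacked by (1,1)→{1,2}; (6,9)→{5,9}; (9,7)→{7}. Safe: 3, 4, 6, 8. Place at column 8.
Row 3: attacked by (1,1)→{1,3}; (2,8)→{7,8,9}; (6,9)→{6,9}; (9,7)→{1,7}. Safe: 2, 4, 5. Place at column 5.
Row 4: attacked by (1,1)→{1,4}; (2,8)→{6,8}; (3,5)→{4,5,6}; (6,9)→{7,9}; (9,7)→{2,7}. Safe: 3. Place at column 3.
Row 5: attacked by (1,1)→{1,5}; (2,8)→{5,8}; (3,5)→{3,5,7}; (4,3)→{2,3,4}; (6,9)→{8,9}; (9,7)→{3,7}. Safe: 6. Place at column 6.
Row 7: attacked by (1,1)→{1,7}; (2,8)→{3,8}; (3,5)→{1,5,9}; (4,3)→{3,6}; (5,6)→{4,6,8}; (6,9)→{8,9}; (9,7)→{5,7,9}. Safe: 2. Place at column 2.
Row 8: attacked by (1,1)→{1,8}; (2,8)→{2,8}; (3,5)→{5}; (4,3)→{3,7}; (5,6)→{3,6,9}; (6,9)→{7,9}; (7,2)→{1,2,3}; (9,7)→{6,7,8}. Safe: 4. Place at column 4.
Columns [1, 8, 5, 3, 6, 9, 2, 4, 7], r−c [0, -6, -2, 1, -1, -3, 5, 4, 2], r+c [2, 10, 8, 7, 11, 15, 9, 12, 16] are all distinct, so no two queens attack.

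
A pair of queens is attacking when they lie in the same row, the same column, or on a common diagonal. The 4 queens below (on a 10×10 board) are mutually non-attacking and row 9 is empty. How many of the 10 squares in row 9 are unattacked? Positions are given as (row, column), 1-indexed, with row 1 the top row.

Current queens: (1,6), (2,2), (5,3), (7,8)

3

(1,6) attacks row 9 at column 6.
(2,2) attacks row 9 at column 2 and diagonals 9.
(5,3) attacks row 9 at column 3 and diagonals 7.
(7,8) attacks row 9 at column 8 and diagonals 6, 10.
Attacked columns: {2, 3, 6, 7, 8, 9, 10}. Safe: {1, 4, 5}.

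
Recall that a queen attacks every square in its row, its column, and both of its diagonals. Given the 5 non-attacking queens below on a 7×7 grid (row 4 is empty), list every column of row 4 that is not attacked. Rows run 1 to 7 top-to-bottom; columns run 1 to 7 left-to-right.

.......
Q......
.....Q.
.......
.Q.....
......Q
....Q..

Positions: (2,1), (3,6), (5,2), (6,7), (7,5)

columns 4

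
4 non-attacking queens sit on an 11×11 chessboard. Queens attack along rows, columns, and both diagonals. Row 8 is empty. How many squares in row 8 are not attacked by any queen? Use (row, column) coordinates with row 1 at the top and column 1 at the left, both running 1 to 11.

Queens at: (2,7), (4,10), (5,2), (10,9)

3

(2,7) attacks row 8 at column 7 and diagonals 1.
(4,10) attacks row 8 at column 10 and diagonals 6.
(5,2) attacks row 8 at column 2 and diagonals 5.
(10,9) attacks row 8 at column 9 and diagonals 7, 11.
Attacked columns: {1, 2, 5, 6, 7, 9, 10, 11}. Safe: {3, 4, 8}.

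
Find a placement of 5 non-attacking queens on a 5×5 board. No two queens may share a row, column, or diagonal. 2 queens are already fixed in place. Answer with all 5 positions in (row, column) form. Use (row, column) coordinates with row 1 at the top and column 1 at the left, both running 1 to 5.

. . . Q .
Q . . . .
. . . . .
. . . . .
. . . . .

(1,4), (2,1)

Row 3: attacked by (1,4)→{2,4}; (2,1)→{1,2}. Safe: 3, 5. Place at column 3.
Row 4: attacked by (1,4)→{1,4}; (2,1)→{1,3}; (3,3)→{2,3,4}. Safe: 5. Place at column 5.
Row 5: attacked by (1,4)→{4}; (2,1)→{1,4}; (3,3)→{1,3,5}; (4,5)→{4,5}. Safe: 2. Place at column 2.
Columns [4, 1, 3, 5, 2], r−c [-3, 1, 0, -1, 3], r+c [5, 3, 6, 9, 7] are all distinct, so no two queens attack.

(1,4) (2,1) (3,3) (4,5) (5,2)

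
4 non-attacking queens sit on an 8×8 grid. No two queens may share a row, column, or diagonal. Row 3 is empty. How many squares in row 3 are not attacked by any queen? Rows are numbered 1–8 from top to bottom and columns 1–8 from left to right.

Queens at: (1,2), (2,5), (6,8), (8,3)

(1,2) attacks row 3 at column 2 and diagonals 4.
(2,5) attacks row 3 at column 5 and diagonals 4, 6.
(6,8) attacks row 3 at column 8 and diagonals 5.
(8,3) attacks row 3 at column 3 and diagonals 8.
Attacked columns: {2, 3, 4, 5, 6, 8}. Safe: {1, 7}.

2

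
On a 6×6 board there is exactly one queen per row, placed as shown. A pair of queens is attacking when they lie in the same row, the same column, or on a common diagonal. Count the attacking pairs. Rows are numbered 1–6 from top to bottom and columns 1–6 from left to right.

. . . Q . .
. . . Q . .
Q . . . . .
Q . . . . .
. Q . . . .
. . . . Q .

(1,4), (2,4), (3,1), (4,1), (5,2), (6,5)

4

Same column: (1,4)–(2,4) (column 4); (3,1)–(4,1) (column 1).
Same diagonal: (1,4)–(4,1) (|1−4| = |4−1| = 3); (4,1)–(5,2) (|4−5| = |1−2| = 1).
Total attacking pairs: 4.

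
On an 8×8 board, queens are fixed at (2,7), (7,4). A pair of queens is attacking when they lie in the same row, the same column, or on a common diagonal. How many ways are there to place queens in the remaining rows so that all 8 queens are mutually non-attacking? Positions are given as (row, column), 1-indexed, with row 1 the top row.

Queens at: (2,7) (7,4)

Branch on row 1: col 1 → 0; col 2 → 0; col 3 → 1; col 5 → 2.
Sum: 0 + 0 + 1 + 2 = 3.

3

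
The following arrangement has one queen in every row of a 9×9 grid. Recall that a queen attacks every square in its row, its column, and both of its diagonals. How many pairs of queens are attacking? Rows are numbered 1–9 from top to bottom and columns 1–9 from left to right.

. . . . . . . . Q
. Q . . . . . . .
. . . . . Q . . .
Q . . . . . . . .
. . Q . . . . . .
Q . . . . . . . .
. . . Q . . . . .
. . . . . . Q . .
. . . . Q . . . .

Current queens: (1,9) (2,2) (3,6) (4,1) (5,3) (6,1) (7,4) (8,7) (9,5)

Same column: (4,1)–(6,1) (column 1).
Same diagonal: (4,1)–(7,4) (|4−7| = |1−4| = 3).
Total attacking pairs: 2.

2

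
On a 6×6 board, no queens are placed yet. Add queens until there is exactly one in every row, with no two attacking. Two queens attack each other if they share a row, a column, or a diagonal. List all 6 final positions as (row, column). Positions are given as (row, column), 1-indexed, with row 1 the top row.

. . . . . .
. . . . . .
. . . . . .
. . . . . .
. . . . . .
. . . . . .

(1,3) (2,6) (3,2) (4,5) (5,1) (6,4)

Row 1: Safe: 1, 2, 3, 4, 5, 6. Place at column 3.
Row 2: attacked by (1,3)→{2,3,4}. Safe: 1, 5, 6. Place at column 6.
Row 3: attacked by (1,3)→{1,3,5}; (2,6)→{5,6}. Safe: 2, 4. Place at column 2.
Row 4: attacked by (1,3)→{3,6}; (2,6)→{4,6}; (3,2)→{1,2,3}. Safe: 5. Place at column 5.
Row 5: attacked by (1,3)→{3}; (2,6)→{3,6}; (3,2)→{2,4}; (4,5)→{4,5,6}. Safe: 1. Place at column 1.
Row 6: attacked by (1,3)→{3}; (2,6)→{2,6}; (3,2)→{2,5}; (4,5)→{3,5}; (5,1)→{1,2}. Safe: 4. Place at column 4.
Columns [3, 6, 2, 5, 1, 4], r−c [-2, -4, 1, -1, 4, 2], r+c [4, 8, 5, 9, 6, 10] are all distinct, so no two queens attack.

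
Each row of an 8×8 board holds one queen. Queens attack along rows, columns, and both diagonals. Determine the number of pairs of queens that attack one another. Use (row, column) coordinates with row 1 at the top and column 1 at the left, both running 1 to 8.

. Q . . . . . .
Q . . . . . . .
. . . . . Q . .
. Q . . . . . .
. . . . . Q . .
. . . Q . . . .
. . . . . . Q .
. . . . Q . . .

Same column: (1,2)–(4,2) (column 2); (3,6)–(5,6) (column 6).
Same diagonal: (1,2)–(2,1) (|1−2| = |2−1| = 1); (1,2)–(5,6) (|1−5| = |2−6| = 4); (4,2)–(6,4) (|4−6| = |2−4| = 2).
Total attacking pairs: 5.

5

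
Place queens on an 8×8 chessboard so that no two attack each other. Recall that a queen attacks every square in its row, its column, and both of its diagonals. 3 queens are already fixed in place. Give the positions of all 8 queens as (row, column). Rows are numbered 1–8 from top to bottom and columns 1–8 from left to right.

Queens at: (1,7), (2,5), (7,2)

Row 3: attacked by (1,7)→{5,7}; (2,5)→{4,5,6}; (7,2)→{2,6}. Safe: 1, 3, 8. Place at column 3.
Row 4: attacked by (1,7)→{4,7}; (2,5)→{3,5,7}; (3,3)→{2,3,4}; (7,2)→{2,5}. Safe: 1, 6, 8. Place at column 1.
Row 5: attacked by (1,7)→{3,7}; (2,5)→{2,5,8}; (3,3)→{1,3,5}; (4,1)→{1,2}; (7,2)→{2,4}. Safe: 6. Place at column 6.
Row 6: attacked by (1,7)→{2,7}; (2,5)→{1,5}; (3,3)→{3,6}; (4,1)→{1,3}; (5,6)→{5,6,7}; (7,2)→{1,2,3}. Safe: 4, 8. Place at column 8.
Row 8: attacked by (1,7)→{7}; (2,5)→{5}; (3,3)→{3,8}; (4,1)→{1,5}; (5,6)→{3,6}; (6,8)→{6,8}; (7,2)→{1,2,3}. Safe: 4. Place at column 4.
Columns [7, 5, 3, 1, 6, 8, 2, 4], r−c [-6, -3, 0, 3, -1, -2, 5, 4], r+c [8, 7, 6, 5, 11, 14, 9, 12] are all distinct, so no two queens attack.

(1,7) (2,5) (3,3) (4,1) (5,6) (6,8) (7,2) (8,4)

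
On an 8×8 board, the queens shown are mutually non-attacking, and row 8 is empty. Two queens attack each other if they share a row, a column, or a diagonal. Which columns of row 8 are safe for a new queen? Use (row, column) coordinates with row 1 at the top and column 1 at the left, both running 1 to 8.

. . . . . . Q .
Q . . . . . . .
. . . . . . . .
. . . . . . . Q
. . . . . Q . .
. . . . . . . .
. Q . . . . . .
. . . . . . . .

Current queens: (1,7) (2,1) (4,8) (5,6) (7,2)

columns 5

(1,7) attacks row 8 at column 7.
(2,1) attacks row 8 at column 1 and diagonals 7.
(4,8) attacks row 8 at column 8 and diagonals 4.
(5,6) attacks row 8 at column 6 and diagonals 3.
(7,2) attacks row 8 at column 2 and diagonals 1, 3.
Attacked columns: {1, 2, 3, 4, 6, 7, 8}. Safe: {5}.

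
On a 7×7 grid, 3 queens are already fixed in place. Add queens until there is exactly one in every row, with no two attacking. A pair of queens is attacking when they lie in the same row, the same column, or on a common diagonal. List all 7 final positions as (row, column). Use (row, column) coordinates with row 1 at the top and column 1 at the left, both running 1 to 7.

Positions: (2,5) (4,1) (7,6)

(1,2) (2,5) (3,3) (4,1) (5,7) (6,4) (7,6)

Row 1: attacked by (2,5)→{4,5,6}; (4,1)→{1,4}; (7,6)→{6}. Safe: 2, 3, 7. Place at column 2.
Row 3: attacked by (1,2)→{2,4}; (2,5)→{4,5,6}; (4,1)→{1,2}; (7,6)→{2,6}. Safe: 3, 7. Place at column 3.
Row 5: attacked by (1,2)→{2,6}; (2,5)→{2,5}; (3,3)→{1,3,5}; (4,1)→{1,2}; (7,6)→{4,6}. Safe: 7. Place at column 7.
Row 6: attacked by (1,2)→{2,7}; (2,5)→{1,5}; (3,3)→{3,6}; (4,1)→{1,3}; (5,7)→{6,7}; (7,6)→{5,6,7}. Safe: 4. Place at column 4.
Columns [2, 5, 3, 1, 7, 4, 6], r−c [-1, -3, 0, 3, -2, 2, 1], r+c [3, 7, 6, 5, 12, 10, 13] are all distinct, so no two queens attack.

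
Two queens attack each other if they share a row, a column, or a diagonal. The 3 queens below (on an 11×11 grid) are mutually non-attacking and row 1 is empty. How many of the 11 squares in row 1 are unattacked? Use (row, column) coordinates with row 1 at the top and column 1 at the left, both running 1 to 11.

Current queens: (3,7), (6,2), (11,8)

6

(3,7) attacks row 1 at column 7 and diagonals 5, 9.
(6,2) attacks row 1 at column 2 and diagonals 7.
(11,8) attacks row 1 at column 8.
Attacked columns: {2, 5, 7, 8, 9}. Safe: {1, 3, 4, 6, 10, 11}.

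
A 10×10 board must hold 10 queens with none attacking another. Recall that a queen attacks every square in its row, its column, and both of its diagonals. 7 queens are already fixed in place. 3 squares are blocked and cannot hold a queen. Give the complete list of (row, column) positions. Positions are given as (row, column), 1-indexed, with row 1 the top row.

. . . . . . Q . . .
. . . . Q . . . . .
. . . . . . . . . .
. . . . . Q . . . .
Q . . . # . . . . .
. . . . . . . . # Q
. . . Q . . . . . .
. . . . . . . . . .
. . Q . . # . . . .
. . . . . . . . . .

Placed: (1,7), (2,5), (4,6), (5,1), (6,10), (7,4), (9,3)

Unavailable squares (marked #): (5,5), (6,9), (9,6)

(1,7) (2,5) (3,2) (4,6) (5,1) (6,10) (7,4) (8,9) (9,3) (10,8)

Row 3: attacked by (1,7)→{5,7,9}; (2,5)→{4,5,6}; (4,6)→{5,6,7}; (5,1)→{1,3}; (6,10)→{7,10}; (7,4)→{4,8}; (9,3)→{3,9}. Safe: 2. Place at column 2.
Row 8: attacked by (1,7)→{7}; (2,5)→{5}; (3,2)→{2,7}; (4,6)→{2,6,10}; (5,1)→{1,4}; (6,10)→{8,10}; (7,4)→{3,4,5}; (9,3)→{2,3,4}. Safe: 9. Place at column 9.
Row 10: attacked by (1,7)→{7}; (2,5)→{5}; (3,2)→{2,9}; (4,6)→{6}; (5,1)→{1,6}; (6,10)→{6,10}; (7,4)→{1,4,7}; (8,9)→{7,9}; (9,3)→{2,3,4}. Safe: 8. Place at column 8.
Columns [7, 5, 2, 6, 1, 10, 4, 9, 3, 8], r−c [-6, -3, 1, -2, 4, -4, 3, -1, 6, 2], r+c [8, 7, 5, 10, 6, 16, 11, 17, 12, 18] are all distinct, so no two queens attack.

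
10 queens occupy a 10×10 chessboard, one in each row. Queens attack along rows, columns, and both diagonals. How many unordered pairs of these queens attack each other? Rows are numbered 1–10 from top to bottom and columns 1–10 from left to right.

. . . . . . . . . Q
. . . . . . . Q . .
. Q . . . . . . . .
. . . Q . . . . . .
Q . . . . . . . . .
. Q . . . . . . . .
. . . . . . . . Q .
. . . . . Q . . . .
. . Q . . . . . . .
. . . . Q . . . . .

3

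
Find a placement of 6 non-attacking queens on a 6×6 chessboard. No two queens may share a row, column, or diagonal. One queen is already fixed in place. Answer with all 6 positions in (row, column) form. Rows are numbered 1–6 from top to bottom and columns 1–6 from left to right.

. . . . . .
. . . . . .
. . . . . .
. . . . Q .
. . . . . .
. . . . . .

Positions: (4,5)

Row 1: attacked by (4,5)→{2,5}. Safe: 1, 3, 4, 6. Place at column 3.
Row 2: attacked by (1,3)→{2,3,4}; (4,5)→{3,5}. Safe: 1, 6. Place at column 6.
Row 3: attacked by (1,3)→{1,3,5}; (2,6)→{5,6}; (4,5)→{4,5,6}. Safe: 2. Place at column 2.
Row 5: attacked by (1,3)→{3}; (2,6)→{3,6}; (3,2)→{2,4}; (4,5)→{4,5,6}. Safe: 1. Place at column 1.
Row 6: attacked by (1,3)→{3}; (2,6)→{2,6}; (3,2)→{2,5}; (4,5)→{3,5}; (5,1)→{1,2}. Safe: 4. Place at column 4.
Columns [3, 6, 2, 5, 1, 4], r−c [-2, -4, 1, -1, 4, 2], r+c [4, 8, 5, 9, 6, 10] are all distinct, so no two queens attack.

(1,3) (2,6) (3,2) (4,5) (5,1) (6,4)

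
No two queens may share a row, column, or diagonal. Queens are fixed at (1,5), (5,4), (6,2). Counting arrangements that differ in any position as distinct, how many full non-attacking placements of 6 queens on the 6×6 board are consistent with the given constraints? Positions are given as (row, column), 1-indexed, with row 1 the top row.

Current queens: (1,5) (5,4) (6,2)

Branch on row 2: col 3 → 1.
Sum: 1 = 1.

1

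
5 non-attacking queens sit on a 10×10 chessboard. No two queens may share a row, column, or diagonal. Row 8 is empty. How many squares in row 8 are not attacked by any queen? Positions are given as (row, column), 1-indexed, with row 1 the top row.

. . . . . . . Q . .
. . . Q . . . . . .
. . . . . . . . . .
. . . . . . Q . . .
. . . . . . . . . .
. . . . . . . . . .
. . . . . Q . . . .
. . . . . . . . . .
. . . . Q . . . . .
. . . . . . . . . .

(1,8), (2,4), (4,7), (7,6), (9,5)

2

(1,8) attacks row 8 at column 8 and diagonals 1.
(2,4) attacks row 8 at column 4 and diagonals 10.
(4,7) attacks row 8 at column 7 and diagonals 3.
(7,6) attacks row 8 at column 6 and diagonals 5, 7.
(9,5) attacks row 8 at column 5 and diagonals 4, 6.
Attacked columns: {1, 3, 4, 5, 6, 7, 8, 10}. Safe: {2, 9}.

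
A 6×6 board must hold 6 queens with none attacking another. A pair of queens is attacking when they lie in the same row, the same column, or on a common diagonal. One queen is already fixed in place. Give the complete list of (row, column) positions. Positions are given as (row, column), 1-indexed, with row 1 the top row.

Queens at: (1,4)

(1,4) (2,1) (3,5) (4,2) (5,6) (6,3)

Row 2: attacked by (1,4)→{3,4,5}. Safe: 1, 2, 6. Place at column 1.
Row 3: attacked by (1,4)→{2,4,6}; (2,1)→{1,2}. Safe: 3, 5. Place at column 5.
Row 4: attacked by (1,4)→{1,4}; (2,1)→{1,3}; (3,5)→{4,5,6}. Safe: 2. Place at column 2.
Row 5: attacked by (1,4)→{4}; (2,1)→{1,4}; (3,5)→{3,5}; (4,2)→{1,2,3}. Safe: 6. Place at column 6.
Row 6: attacked by (1,4)→{4}; (2,1)→{1,5}; (3,5)→{2,5}; (4,2)→{2,4}; (5,6)→{5,6}. Safe: 3. Place at column 3.
Columns [4, 1, 5, 2, 6, 3], r−c [-3, 1, -2, 2, -1, 3], r+c [5, 3, 8, 6, 11, 9] are all distinct, so no two queens attack.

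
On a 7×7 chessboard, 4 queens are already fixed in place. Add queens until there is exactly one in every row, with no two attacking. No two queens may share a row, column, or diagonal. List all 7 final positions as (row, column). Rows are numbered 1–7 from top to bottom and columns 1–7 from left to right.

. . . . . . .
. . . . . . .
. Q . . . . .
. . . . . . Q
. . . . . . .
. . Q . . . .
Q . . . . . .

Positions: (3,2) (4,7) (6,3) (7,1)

(1,6) (2,4) (3,2) (4,7) (5,5) (6,3) (7,1)

Row 1: attacked by (3,2)→{2,4}; (4,7)→{4,7}; (6,3)→{3}; (7,1)→{1,7}. Safe: 5, 6. Place at column 6.
Row 2: attacked by (1,6)→{5,6,7}; (3,2)→{1,2,3}; (4,7)→{5,7}; (6,3)→{3,7}; (7,1)→{1,6}. Safe: 4. Place at column 4.
Row 5: attacked by (1,6)→{2,6}; (2,4)→{1,4,7}; (3,2)→{2,4}; (4,7)→{6,7}; (6,3)→{2,3,4}; (7,1)→{1,3}. Safe: 5. Place at column 5.
Columns [6, 4, 2, 7, 5, 3, 1], r−c [-5, -2, 1, -3, 0, 3, 6], r+c [7, 6, 5, 11, 10, 9, 8] are all distinct, so no two queens attack.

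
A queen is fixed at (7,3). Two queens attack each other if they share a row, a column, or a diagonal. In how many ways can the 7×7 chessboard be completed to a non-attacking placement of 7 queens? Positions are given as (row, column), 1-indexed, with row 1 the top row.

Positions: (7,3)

6

Branch on row 1: col 1 → 1; col 2 → 0; col 4 → 1; col 5 → 2; col 6 → 1; col 7 → 1.
Sum: 1 + 0 + 1 + 2 + 1 + 1 = 6.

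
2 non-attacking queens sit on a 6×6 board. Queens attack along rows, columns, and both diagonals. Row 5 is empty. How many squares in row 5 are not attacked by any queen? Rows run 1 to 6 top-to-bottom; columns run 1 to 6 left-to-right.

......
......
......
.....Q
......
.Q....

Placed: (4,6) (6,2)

1

(4,6) attacks row 5 at column 6 and diagonals 5.
(6,2) attacks row 5 at column 2 and diagonals 1, 3.
Attacked columns: {1, 2, 3, 5, 6}. Safe: {4}.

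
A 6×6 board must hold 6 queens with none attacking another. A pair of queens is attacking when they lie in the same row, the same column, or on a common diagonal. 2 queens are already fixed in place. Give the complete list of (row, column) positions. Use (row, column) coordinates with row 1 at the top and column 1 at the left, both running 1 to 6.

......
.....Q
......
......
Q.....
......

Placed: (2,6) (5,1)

(1,3) (2,6) (3,2) (4,5) (5,1) (6,4)

Row 1: attacked by (2,6)→{5,6}; (5,1)→{1,5}. Safe: 2, 3, 4. Place at column 3.
Row 3: attacked by (1,3)→{1,3,5}; (2,6)→{5,6}; (5,1)→{1,3}. Safe: 2, 4. Place at column 2.
Row 4: attacked by (1,3)→{3,6}; (2,6)→{4,6}; (3,2)→{1,2,3}; (5,1)→{1,2}. Safe: 5. Place at column 5.
Row 6: attacked by (1,3)→{3}; (2,6)→{2,6}; (3,2)→{2,5}; (4,5)→{3,5}; (5,1)→{1,2}. Safe: 4. Place at column 4.
Columns [3, 6, 2, 5, 1, 4], r−c [-2, -4, 1, -1, 4, 2], r+c [4, 8, 5, 9, 6, 10] are all distinct, so no two queens attack.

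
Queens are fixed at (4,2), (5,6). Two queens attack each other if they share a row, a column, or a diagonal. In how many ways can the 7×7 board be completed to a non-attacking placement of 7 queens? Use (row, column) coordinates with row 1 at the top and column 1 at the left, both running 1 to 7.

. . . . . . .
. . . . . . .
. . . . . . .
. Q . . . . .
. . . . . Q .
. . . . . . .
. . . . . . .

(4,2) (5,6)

2

Branch on row 1: col 1 → 0; col 3 → 0; col 4 → 2; col 7 → 0.
Sum: 0 + 0 + 2 + 0 = 2.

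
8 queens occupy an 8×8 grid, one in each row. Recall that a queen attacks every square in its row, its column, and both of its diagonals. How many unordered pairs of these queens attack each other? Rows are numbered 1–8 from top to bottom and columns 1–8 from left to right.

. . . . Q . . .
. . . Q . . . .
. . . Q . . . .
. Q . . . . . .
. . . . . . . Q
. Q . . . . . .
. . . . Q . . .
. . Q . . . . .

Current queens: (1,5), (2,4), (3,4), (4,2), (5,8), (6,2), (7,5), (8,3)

7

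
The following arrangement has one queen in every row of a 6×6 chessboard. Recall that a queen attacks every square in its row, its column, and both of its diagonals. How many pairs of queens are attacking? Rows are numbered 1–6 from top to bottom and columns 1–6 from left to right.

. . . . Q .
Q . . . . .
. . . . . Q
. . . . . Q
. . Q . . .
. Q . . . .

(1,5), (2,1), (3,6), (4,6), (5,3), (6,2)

2

Same column: (3,6)–(4,6) (column 6).
Same diagonal: (5,3)–(6,2) (|5−6| = |3−2| = 1).
Total attacking pairs: 2.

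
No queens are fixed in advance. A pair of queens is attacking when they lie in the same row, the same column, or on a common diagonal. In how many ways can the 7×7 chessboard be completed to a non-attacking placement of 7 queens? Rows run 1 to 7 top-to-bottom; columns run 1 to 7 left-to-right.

40

Branch on row 1: col 1 → 4; col 2 → 7; col 3 → 6; col 4 → 6; col 5 → 6; col 6 → 7; col 7 → 4.
Sum: 4 + 7 + 6 + 6 + 6 + 7 + 4 = 40.
(This is the classic 7-queens count.)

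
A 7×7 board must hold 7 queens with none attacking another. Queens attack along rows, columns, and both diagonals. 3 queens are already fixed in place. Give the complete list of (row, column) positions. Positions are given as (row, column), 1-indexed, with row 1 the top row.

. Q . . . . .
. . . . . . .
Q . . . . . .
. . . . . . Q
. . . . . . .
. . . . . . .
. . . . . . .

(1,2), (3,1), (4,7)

(1,2) (2,4) (3,1) (4,7) (5,5) (6,3) (7,6)

Row 2: attacked by (1,2)→{1,2,3}; (3,1)→{1,2}; (4,7)→{5,7}. Safe: 4, 6. Place at column 4.
Row 5: attacked by (1,2)→{2,6}; (2,4)→{1,4,7}; (3,1)→{1,3}; (4,7)→{6,7}. Safe: 5. Place at column 5.
Row 6: attacked by (1,2)→{2,7}; (2,4)→{4}; (3,1)→{1,4}; (4,7)→{5,7}; (5,5)→{4,5,6}. Safe: 3. Place at column 3.
Row 7: attacked by (1,2)→{2}; (2,4)→{4}; (3,1)→{1,5}; (4,7)→{4,7}; (5,5)→{3,5,7}; (6,3)→{2,3,4}. Safe: 6. Place at column 6.
Columns [2, 4, 1, 7, 5, 3, 6], r−c [-1, -2, 2, -3, 0, 3, 1], r+c [3, 6, 4, 11, 10, 9, 13] are all distinct, so no two queens attack.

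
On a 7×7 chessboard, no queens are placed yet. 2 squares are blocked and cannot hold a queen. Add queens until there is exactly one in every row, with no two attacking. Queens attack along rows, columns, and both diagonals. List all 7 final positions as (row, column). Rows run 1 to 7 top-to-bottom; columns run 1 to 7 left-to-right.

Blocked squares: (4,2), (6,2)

Row 1: Safe: 1, 2, 3, 4, 5, 6, 7. Place at column 1.
Row 2: attacked by (1,1)→{1,2}. Safe: 3, 4, 5, 6, 7. Place at column 3.
Row 3: attacked by (1,1)→{1,3}; (2,3)→{2,3,4}. Safe: 5, 6, 7. Place at column 5.
Row 4: attacked by (1,1)→{1,4}; (2,3)→{1,3,5}; (3,5)→{4,5,6}. Blocked: 2. Safe: 7. Place at column 7.
Row 5: attacked by (1,1)→{1,5}; (2,3)→{3,6}; (3,5)→{3,5,7}; (4,7)→{6,7}. Safe: 2, 4. Place at column 2.
Row 6: attacked by (1,1)→{1,6}; (2,3)→{3,7}; (3,5)→{2,5}; (4,7)→{5,7}; (5,2)→{1,2,3}. Blocked: 2. Safe: 4. Place at column 4.
Row 7: attacked by (1,1)→{1,7}; (2,3)→{3}; (3,5)→{1,5}; (4,7)→{4,7}; (5,2)→{2,4}; (6,4)→{3,4,5}. Safe: 6. Place at column 6.
Columns [1, 3, 5, 7, 2, 4, 6], r−c [0, -1, -2, -3, 3, 2, 1], r+c [2, 5, 8, 11, 7, 10, 13] are all distinct, so no two queens attack.

(1,1) (2,3) (3,5) (4,7) (5,2) (6,4) (7,6)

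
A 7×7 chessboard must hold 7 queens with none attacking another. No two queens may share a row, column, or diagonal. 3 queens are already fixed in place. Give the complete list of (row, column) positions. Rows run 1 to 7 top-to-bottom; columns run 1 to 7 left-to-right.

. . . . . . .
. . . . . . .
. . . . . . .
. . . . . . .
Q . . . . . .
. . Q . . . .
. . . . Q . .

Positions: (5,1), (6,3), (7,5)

(1,7) (2,2) (3,4) (4,6) (5,1) (6,3) (7,5)

Row 1: attacked by (5,1)→{1,5}; (6,3)→{3}; (7,5)→{5}. Safe: 2, 4, 6, 7. Place at column 7.
Row 2: attacked by (1,7)→{6,7}; (5,1)→{1,4}; (6,3)→{3,7}; (7,5)→{5}. Safe: 2. Place at column 2.
Row 3: attacked by (1,7)→{5,7}; (2,2)→{1,2,3}; (5,1)→{1,3}; (6,3)→{3,6}; (7,5)→{1,5}. Safe: 4. Place at column 4.
Row 4: attacked by (1,7)→{4,7}; (2,2)→{2,4}; (3,4)→{3,4,5}; (5,1)→{1,2}; (6,3)→{1,3,5}; (7,5)→{2,5}. Safe: 6. Place at column 6.
Columns [7, 2, 4, 6, 1, 3, 5], r−c [-6, 0, -1, -2, 4, 3, 2], r+c [8, 4, 7, 10, 6, 9, 12] are all distinct, so no two queens attack.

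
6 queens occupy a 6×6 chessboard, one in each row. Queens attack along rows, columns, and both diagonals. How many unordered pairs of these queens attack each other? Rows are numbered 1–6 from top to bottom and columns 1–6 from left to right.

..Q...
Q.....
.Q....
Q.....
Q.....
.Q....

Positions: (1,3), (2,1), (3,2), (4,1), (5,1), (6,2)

7

Same column: (2,1)–(4,1) (column 1); (2,1)–(5,1) (column 1); (3,2)–(6,2) (column 2); (4,1)–(5,1) (column 1).
Same diagonal: (2,1)–(3,2) (|2−3| = |1−2| = 1); (3,2)–(4,1) (|3−4| = |2−1| = 1); (5,1)–(6,2) (|5−6| = |1−2| = 1).
Total attacking pairs: 7.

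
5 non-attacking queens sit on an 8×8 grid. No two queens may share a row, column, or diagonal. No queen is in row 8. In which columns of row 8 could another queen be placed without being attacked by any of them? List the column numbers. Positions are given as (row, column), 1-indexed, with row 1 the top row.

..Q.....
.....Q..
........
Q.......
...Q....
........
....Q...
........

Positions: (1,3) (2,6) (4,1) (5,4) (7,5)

(1,3) attacks row 8 at column 3.
(2,6) attacks row 8 at column 6.
(4,1) attacks row 8 at column 1 and diagonals 5.
(5,4) attacks row 8 at column 4 and diagonals 1, 7.
(7,5) attacks row 8 at column 5 and diagonals 4, 6.
Attacked columns: {1, 3, 4, 5, 6, 7}. Safe: {2, 8}.

columns 2, 8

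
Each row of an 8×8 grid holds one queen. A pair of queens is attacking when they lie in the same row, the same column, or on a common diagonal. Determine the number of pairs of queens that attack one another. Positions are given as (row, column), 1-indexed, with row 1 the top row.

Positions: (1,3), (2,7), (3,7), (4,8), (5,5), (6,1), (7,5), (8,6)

Same column: (2,7)–(3,7) (column 7); (5,5)–(7,5) (column 5).
Same diagonal: (3,7)–(4,8) (|3−4| = |7−8| = 1); (3,7)–(5,5) (|3−5| = |7−5| = 2); (4,8)–(7,5) (|4−7| = |8−5| = 3); (7,5)–(8,6) (|7−8| = |5−6| = 1).
Total attacking pairs: 6.

6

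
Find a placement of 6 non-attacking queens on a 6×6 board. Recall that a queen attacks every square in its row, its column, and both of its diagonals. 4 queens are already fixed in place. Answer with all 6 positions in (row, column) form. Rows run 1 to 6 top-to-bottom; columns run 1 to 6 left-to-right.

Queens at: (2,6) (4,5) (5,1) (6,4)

Row 1: attacked by (2,6)→{5,6}; (4,5)→{2,5}; (5,1)→{1,5}; (6,4)→{4}. Safe: 3. Place at column 3.
Row 3: attacked by (1,3)→{1,3,5}; (2,6)→{5,6}; (4,5)→{4,5,6}; (5,1)→{1,3}; (6,4)→{1,4}. Safe: 2. Place at column 2.
Columns [3, 6, 2, 5, 1, 4], r−c [-2, -4, 1, -1, 4, 2], r+c [4, 8, 5, 9, 6, 10] are all distinct, so no two queens attack.

(1,3) (2,6) (3,2) (4,5) (5,1) (6,4)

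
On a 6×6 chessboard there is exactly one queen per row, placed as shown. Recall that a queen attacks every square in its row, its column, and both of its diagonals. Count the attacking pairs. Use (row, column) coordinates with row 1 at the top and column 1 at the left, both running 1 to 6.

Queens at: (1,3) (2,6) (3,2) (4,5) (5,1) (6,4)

0

All columns are distinct and no two queens satisfy |Δrow| = |Δcol|, so no pair attacks.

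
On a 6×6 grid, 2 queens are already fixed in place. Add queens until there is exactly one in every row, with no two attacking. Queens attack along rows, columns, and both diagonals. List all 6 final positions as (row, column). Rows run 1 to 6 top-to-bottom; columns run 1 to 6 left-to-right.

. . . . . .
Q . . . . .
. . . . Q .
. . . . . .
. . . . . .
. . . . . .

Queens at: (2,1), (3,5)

(1,4) (2,1) (3,5) (4,2) (5,6) (6,3)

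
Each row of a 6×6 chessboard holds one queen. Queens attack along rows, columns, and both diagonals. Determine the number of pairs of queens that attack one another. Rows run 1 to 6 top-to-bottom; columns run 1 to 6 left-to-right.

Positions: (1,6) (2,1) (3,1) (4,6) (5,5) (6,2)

Same column: (1,6)–(4,6) (column 6); (2,1)–(3,1) (column 1).
Same diagonal: (4,6)–(5,5) (|4−5| = |6−5| = 1).
Total attacking pairs: 3.

3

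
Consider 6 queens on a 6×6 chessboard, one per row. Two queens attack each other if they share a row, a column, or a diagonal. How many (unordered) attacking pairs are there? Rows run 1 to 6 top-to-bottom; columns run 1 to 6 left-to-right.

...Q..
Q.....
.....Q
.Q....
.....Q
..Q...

3

Same column: (3,6)–(5,6) (column 6).
Same diagonal: (1,4)–(3,6) (|1−3| = |4−6| = 2); (3,6)–(6,3) (|3−6| = |6−3| = 3).
Total attacking pairs: 3.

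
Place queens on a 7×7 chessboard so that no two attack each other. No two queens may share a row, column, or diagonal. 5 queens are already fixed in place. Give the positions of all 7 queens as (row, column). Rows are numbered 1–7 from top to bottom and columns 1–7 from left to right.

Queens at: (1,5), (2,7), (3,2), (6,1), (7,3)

(1,5) (2,7) (3,2) (4,4) (5,6) (6,1) (7,3)

Row 4: attacked by (1,5)→{2,5}; (2,7)→{5,7}; (3,2)→{1,2,3}; (6,1)→{1,3}; (7,3)→{3,6}. Safe: 4. Place at column 4.
Row 5: attacked by (1,5)→{1,5}; (2,7)→{4,7}; (3,2)→{2,4}; (4,4)→{3,4,5}; (6,1)→{1,2}; (7,3)→{1,3,5}. Safe: 6. Place at column 6.
Columns [5, 7, 2, 4, 6, 1, 3], r−c [-4, -5, 1, 0, -1, 5, 4], r+c [6, 9, 5, 8, 11, 7, 10] are all distinct, so no two queens attack.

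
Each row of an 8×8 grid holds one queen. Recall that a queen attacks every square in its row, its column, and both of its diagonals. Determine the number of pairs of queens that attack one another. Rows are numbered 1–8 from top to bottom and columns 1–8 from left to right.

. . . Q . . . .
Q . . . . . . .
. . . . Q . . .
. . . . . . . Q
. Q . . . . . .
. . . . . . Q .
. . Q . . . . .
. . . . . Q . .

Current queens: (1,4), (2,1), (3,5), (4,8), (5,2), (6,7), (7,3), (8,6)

0

All columns are distinct and no two queens satisfy |Δrow| = |Δcol|, so no pair attacks.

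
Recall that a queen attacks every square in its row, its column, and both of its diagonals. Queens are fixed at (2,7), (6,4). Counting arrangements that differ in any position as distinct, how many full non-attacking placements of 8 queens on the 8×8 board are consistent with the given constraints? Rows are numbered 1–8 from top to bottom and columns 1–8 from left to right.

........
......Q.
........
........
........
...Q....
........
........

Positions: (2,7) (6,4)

3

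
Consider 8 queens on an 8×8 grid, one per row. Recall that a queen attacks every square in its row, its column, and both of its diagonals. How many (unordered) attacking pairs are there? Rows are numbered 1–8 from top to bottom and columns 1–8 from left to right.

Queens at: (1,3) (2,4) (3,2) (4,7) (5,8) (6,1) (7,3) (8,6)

3

Same column: (1,3)–(7,3) (column 3).
Same diagonal: (1,3)–(2,4) (|1−2| = |3−4| = 1); (4,7)–(5,8) (|4−5| = |7−8| = 1).
Total attacking pairs: 3.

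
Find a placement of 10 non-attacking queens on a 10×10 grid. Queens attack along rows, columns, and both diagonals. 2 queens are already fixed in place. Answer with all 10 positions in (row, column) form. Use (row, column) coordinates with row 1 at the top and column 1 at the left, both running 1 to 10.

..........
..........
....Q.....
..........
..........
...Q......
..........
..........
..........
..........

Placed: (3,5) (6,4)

(1,8) (2,2) (3,5) (4,1) (5,9) (6,4) (7,10) (8,7) (9,3) (10,6)

Row 1: attacked by (3,5)→{3,5,7}; (6,4)→{4,9}. Safe: 1, 2, 6, 8, 10. Place at column 8.
Row 2: attacked by (1,8)→{7,8,9}; (3,5)→{4,5,6}; (6,4)→{4,8}. Safe: 1, 2, 3, 10. Place at column 2.
Row 4: attacked by (1,8)→{5,8}; (2,2)→{2,4}; (3,5)→{4,5,6}; (6,4)→{2,4,6}. Safe: 1, 3, 7, 9, 10. Place at column 1.
Row 5: attacked by (1,8)→{4,8}; (2,2)→{2,5}; (3,5)→{3,5,7}; (4,1)→{1,2}; (6,4)→{3,4,5}. Safe: 6, 9, 10. Place at column 9.
Row 7: attacked by (1,8)→{2,8}; (2,2)→{2,7}; (3,5)→{1,5,9}; (4,1)→{1,4}; (5,9)→{7,9}; (6,4)→{3,4,5}. Safe: 6, 10. Place at column 10.
Row 8: attacked by (1,8)→{1,8}; (2,2)→{2,8}; (3,5)→{5,10}; (4,1)→{1,5}; (5,9)→{6,9}; (6,4)→{2,4,6}; (7,10)→{9,10}. Safe: 3, 7. Place at column 7.
Row 9: attacked by (1,8)→{8}; (2,2)→{2,9}; (3,5)→{5}; (4,1)→{1,6}; (5,9)→{5,9}; (6,4)→{1,4,7}; (7,10)→{8,10}; (8,7)→{6,7,8}. Safe: 3. Place at column 3.
Row 10: attacked by (1,8)→{8}; (2,2)→{2,10}; (3,5)→{5}; (4,1)→{1,7}; (5,9)→{4,9}; (6,4)→{4,8}; (7,10)→{7,10}; (8,7)→{5,7,9}; (9,3)→{2,3,4}. Safe: 6. Place at column 6.
Columns [8, 2, 5, 1, 9, 4, 10, 7, 3, 6], r−c [-7, 0, -2, 3, -4, 2, -3, 1, 6, 4], r+c [9, 4, 8, 5, 14, 10, 17, 15, 12, 16] are all distinct, so no two queens attack.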